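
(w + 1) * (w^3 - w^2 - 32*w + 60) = w^4 - 33*w^2 + 28*w + 60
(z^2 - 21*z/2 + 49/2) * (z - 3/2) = z^3 - 12*z^2 + 161*z/4 - 147/4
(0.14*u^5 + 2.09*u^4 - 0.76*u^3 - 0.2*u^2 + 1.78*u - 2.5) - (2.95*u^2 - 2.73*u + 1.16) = 0.14*u^5 + 2.09*u^4 - 0.76*u^3 - 3.15*u^2 + 4.51*u - 3.66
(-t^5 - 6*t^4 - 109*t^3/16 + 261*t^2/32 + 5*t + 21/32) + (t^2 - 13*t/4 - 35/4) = -t^5 - 6*t^4 - 109*t^3/16 + 293*t^2/32 + 7*t/4 - 259/32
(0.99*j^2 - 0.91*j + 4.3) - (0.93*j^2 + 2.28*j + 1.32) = 0.0599999999999999*j^2 - 3.19*j + 2.98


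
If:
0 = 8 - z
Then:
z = 8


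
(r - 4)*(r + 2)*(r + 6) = r^3 + 4*r^2 - 20*r - 48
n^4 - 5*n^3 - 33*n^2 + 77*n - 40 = (n - 8)*(n - 1)^2*(n + 5)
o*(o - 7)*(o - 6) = o^3 - 13*o^2 + 42*o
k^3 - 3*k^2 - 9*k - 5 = (k - 5)*(k + 1)^2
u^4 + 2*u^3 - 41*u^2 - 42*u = u*(u - 6)*(u + 1)*(u + 7)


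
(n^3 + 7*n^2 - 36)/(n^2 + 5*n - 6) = (n^2 + n - 6)/(n - 1)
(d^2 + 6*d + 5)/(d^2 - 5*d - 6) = (d + 5)/(d - 6)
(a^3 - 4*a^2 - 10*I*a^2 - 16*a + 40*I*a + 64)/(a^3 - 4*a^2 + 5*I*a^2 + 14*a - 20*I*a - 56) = (a - 8*I)/(a + 7*I)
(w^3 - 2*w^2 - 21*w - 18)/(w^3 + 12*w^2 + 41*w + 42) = (w^2 - 5*w - 6)/(w^2 + 9*w + 14)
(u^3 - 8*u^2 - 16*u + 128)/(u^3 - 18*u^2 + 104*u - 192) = (u + 4)/(u - 6)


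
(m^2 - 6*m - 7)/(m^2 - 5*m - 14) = (m + 1)/(m + 2)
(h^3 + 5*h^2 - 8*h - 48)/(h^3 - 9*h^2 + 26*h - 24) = (h^2 + 8*h + 16)/(h^2 - 6*h + 8)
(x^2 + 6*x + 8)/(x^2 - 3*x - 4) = (x^2 + 6*x + 8)/(x^2 - 3*x - 4)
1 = 1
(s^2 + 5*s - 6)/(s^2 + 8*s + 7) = (s^2 + 5*s - 6)/(s^2 + 8*s + 7)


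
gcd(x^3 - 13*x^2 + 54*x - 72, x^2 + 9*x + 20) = 1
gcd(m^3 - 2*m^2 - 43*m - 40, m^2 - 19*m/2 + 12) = m - 8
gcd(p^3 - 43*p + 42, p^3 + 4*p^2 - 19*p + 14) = p^2 + 6*p - 7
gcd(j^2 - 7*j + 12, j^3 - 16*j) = j - 4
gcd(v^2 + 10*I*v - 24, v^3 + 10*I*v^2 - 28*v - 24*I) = v + 6*I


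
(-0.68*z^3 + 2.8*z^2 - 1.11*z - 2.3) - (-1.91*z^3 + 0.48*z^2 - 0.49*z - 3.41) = 1.23*z^3 + 2.32*z^2 - 0.62*z + 1.11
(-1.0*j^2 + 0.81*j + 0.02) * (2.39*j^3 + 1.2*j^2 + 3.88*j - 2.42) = -2.39*j^5 + 0.7359*j^4 - 2.8602*j^3 + 5.5868*j^2 - 1.8826*j - 0.0484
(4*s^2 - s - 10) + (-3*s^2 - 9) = s^2 - s - 19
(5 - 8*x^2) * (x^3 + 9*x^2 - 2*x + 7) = -8*x^5 - 72*x^4 + 21*x^3 - 11*x^2 - 10*x + 35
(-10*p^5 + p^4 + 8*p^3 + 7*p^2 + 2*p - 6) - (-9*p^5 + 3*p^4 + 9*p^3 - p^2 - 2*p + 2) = -p^5 - 2*p^4 - p^3 + 8*p^2 + 4*p - 8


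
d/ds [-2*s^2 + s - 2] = 1 - 4*s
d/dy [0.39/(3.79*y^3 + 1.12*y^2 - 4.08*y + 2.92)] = (-4.4343*y^2 - 0.8736*y + 1.5912)/(3.79*y^3 + 1.12*y^2 - 4.08*y + 2.92)^2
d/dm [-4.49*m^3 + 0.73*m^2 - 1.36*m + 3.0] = -13.47*m^2 + 1.46*m - 1.36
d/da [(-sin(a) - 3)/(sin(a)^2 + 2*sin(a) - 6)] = (sin(a)^2 + 6*sin(a) + 12)*cos(a)/(sin(a)^2 + 2*sin(a) - 6)^2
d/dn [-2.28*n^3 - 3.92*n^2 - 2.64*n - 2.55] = -6.84*n^2 - 7.84*n - 2.64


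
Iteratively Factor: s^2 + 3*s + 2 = (s + 1)*(s + 2)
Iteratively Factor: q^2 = (q)*(q)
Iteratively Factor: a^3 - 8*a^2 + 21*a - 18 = (a - 2)*(a^2 - 6*a + 9) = (a - 3)*(a - 2)*(a - 3)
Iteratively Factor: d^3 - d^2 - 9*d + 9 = (d - 3)*(d^2 + 2*d - 3) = (d - 3)*(d + 3)*(d - 1)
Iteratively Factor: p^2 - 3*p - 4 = (p + 1)*(p - 4)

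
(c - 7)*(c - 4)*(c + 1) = c^3 - 10*c^2 + 17*c + 28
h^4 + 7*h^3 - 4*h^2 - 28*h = h*(h - 2)*(h + 2)*(h + 7)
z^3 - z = z*(z - 1)*(z + 1)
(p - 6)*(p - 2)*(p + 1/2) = p^3 - 15*p^2/2 + 8*p + 6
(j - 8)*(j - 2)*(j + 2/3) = j^3 - 28*j^2/3 + 28*j/3 + 32/3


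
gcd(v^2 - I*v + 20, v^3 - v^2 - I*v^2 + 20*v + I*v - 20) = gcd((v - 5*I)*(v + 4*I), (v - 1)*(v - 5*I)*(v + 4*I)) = v^2 - I*v + 20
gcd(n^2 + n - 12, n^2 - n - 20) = n + 4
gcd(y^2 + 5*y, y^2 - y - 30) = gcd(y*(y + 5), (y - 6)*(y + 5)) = y + 5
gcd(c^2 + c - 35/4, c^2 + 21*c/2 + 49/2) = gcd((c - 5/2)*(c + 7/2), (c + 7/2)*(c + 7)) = c + 7/2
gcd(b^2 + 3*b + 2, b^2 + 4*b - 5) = 1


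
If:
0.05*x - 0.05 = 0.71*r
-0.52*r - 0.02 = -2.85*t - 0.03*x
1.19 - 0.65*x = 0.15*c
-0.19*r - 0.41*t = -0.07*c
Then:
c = 0.14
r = 0.06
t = -0.00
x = 1.80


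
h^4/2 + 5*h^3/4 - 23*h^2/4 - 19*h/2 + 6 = (h/2 + 1)*(h - 3)*(h - 1/2)*(h + 4)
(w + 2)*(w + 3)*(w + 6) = w^3 + 11*w^2 + 36*w + 36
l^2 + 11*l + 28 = (l + 4)*(l + 7)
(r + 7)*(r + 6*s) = r^2 + 6*r*s + 7*r + 42*s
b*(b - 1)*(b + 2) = b^3 + b^2 - 2*b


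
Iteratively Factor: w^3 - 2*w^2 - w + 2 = (w + 1)*(w^2 - 3*w + 2) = (w - 2)*(w + 1)*(w - 1)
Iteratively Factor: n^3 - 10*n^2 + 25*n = (n - 5)*(n^2 - 5*n) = n*(n - 5)*(n - 5)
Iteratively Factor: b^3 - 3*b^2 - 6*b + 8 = (b - 1)*(b^2 - 2*b - 8) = (b - 4)*(b - 1)*(b + 2)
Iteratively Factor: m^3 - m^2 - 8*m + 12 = (m - 2)*(m^2 + m - 6) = (m - 2)*(m + 3)*(m - 2)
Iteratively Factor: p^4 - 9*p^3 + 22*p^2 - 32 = (p - 4)*(p^3 - 5*p^2 + 2*p + 8) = (p - 4)^2*(p^2 - p - 2) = (p - 4)^2*(p + 1)*(p - 2)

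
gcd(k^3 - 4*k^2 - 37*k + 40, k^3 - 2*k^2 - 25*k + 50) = k + 5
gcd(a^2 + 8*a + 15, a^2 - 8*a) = 1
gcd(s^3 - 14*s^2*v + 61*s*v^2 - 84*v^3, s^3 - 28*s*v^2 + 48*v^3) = s - 4*v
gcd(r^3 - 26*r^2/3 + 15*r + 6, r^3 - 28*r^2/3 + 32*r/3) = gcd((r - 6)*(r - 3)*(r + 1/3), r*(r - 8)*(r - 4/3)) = 1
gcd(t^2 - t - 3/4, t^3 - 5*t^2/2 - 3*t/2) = t + 1/2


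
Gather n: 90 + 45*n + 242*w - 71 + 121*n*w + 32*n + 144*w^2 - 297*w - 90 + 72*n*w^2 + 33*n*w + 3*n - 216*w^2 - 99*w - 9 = n*(72*w^2 + 154*w + 80) - 72*w^2 - 154*w - 80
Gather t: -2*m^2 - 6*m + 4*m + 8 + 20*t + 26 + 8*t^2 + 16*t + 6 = -2*m^2 - 2*m + 8*t^2 + 36*t + 40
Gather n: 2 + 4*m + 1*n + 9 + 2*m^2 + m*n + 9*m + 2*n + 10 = 2*m^2 + 13*m + n*(m + 3) + 21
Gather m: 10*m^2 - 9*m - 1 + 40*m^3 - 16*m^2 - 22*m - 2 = 40*m^3 - 6*m^2 - 31*m - 3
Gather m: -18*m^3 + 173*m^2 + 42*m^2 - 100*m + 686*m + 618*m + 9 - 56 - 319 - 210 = -18*m^3 + 215*m^2 + 1204*m - 576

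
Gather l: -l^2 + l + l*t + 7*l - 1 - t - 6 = -l^2 + l*(t + 8) - t - 7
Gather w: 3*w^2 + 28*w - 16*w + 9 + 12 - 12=3*w^2 + 12*w + 9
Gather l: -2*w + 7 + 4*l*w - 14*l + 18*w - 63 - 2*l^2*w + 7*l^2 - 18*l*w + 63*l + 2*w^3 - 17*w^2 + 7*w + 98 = l^2*(7 - 2*w) + l*(49 - 14*w) + 2*w^3 - 17*w^2 + 23*w + 42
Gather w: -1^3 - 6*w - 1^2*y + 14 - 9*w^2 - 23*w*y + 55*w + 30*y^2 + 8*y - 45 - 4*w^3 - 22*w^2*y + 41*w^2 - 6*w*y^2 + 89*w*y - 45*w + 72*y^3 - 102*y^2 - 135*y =-4*w^3 + w^2*(32 - 22*y) + w*(-6*y^2 + 66*y + 4) + 72*y^3 - 72*y^2 - 128*y - 32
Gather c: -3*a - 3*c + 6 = -3*a - 3*c + 6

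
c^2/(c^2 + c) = c/(c + 1)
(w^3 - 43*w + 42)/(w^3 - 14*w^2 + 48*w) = (w^2 + 6*w - 7)/(w*(w - 8))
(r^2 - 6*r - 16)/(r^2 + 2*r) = (r - 8)/r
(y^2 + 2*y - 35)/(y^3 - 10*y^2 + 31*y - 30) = (y + 7)/(y^2 - 5*y + 6)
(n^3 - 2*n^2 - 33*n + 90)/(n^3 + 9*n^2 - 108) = (n - 5)/(n + 6)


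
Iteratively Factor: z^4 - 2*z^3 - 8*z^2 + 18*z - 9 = (z - 1)*(z^3 - z^2 - 9*z + 9) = (z - 3)*(z - 1)*(z^2 + 2*z - 3) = (z - 3)*(z - 1)*(z + 3)*(z - 1)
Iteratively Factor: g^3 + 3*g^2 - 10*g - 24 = (g + 4)*(g^2 - g - 6) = (g - 3)*(g + 4)*(g + 2)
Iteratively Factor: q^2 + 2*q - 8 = (q + 4)*(q - 2)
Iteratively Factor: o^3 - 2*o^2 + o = (o - 1)*(o^2 - o) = (o - 1)^2*(o)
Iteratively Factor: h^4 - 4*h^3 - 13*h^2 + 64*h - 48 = (h - 3)*(h^3 - h^2 - 16*h + 16) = (h - 3)*(h - 1)*(h^2 - 16) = (h - 4)*(h - 3)*(h - 1)*(h + 4)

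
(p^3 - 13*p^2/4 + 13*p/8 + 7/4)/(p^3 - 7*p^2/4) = 1 - 3/(2*p) - 1/p^2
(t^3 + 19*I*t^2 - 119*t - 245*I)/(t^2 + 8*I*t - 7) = (t^2 + 12*I*t - 35)/(t + I)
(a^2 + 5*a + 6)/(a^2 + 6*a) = (a^2 + 5*a + 6)/(a*(a + 6))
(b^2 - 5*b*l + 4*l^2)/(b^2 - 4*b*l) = (b - l)/b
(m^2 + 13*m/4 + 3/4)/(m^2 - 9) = (m + 1/4)/(m - 3)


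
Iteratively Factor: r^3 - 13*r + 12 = (r + 4)*(r^2 - 4*r + 3) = (r - 3)*(r + 4)*(r - 1)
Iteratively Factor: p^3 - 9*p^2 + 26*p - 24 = (p - 3)*(p^2 - 6*p + 8) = (p - 4)*(p - 3)*(p - 2)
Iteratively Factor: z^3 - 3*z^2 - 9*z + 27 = (z + 3)*(z^2 - 6*z + 9) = (z - 3)*(z + 3)*(z - 3)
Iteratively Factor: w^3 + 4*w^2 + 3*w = (w + 1)*(w^2 + 3*w) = (w + 1)*(w + 3)*(w)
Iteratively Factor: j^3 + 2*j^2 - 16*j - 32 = (j + 2)*(j^2 - 16) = (j - 4)*(j + 2)*(j + 4)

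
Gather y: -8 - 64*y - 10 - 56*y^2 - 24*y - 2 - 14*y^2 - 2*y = -70*y^2 - 90*y - 20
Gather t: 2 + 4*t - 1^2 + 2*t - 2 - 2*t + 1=4*t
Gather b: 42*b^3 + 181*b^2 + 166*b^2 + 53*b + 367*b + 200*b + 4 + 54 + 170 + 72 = 42*b^3 + 347*b^2 + 620*b + 300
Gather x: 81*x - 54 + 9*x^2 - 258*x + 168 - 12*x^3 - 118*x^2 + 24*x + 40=-12*x^3 - 109*x^2 - 153*x + 154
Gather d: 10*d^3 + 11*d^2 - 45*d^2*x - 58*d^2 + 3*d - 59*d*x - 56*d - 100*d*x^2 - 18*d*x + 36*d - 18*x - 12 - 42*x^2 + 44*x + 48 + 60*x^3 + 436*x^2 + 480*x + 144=10*d^3 + d^2*(-45*x - 47) + d*(-100*x^2 - 77*x - 17) + 60*x^3 + 394*x^2 + 506*x + 180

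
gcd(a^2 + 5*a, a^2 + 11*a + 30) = a + 5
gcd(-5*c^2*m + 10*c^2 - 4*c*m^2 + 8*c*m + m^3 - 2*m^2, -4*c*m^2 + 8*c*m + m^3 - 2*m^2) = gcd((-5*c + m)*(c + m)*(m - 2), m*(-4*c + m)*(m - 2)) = m - 2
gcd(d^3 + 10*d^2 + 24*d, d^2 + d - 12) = d + 4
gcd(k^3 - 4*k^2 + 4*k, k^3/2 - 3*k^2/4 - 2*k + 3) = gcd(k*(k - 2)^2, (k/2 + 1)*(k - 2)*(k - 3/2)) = k - 2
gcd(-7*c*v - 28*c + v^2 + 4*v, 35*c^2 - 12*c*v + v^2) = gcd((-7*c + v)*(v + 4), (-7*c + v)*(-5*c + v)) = -7*c + v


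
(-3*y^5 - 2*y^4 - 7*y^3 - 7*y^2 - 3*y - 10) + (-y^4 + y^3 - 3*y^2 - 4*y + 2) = -3*y^5 - 3*y^4 - 6*y^3 - 10*y^2 - 7*y - 8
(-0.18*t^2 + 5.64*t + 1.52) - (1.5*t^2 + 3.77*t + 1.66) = -1.68*t^2 + 1.87*t - 0.14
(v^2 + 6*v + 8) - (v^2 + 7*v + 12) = -v - 4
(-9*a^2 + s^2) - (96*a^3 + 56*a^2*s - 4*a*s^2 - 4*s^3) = -96*a^3 - 56*a^2*s - 9*a^2 + 4*a*s^2 + 4*s^3 + s^2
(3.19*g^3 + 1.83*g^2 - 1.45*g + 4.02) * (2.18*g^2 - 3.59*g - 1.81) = 6.9542*g^5 - 7.4627*g^4 - 15.5046*g^3 + 10.6568*g^2 - 11.8073*g - 7.2762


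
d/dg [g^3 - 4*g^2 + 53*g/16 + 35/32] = 3*g^2 - 8*g + 53/16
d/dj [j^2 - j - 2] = 2*j - 1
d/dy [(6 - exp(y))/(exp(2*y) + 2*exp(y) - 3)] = (2*(exp(y) - 6)*(exp(y) + 1) - exp(2*y) - 2*exp(y) + 3)*exp(y)/(exp(2*y) + 2*exp(y) - 3)^2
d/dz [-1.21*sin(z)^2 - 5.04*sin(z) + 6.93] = -(2.42*sin(z) + 5.04)*cos(z)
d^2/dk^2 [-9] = 0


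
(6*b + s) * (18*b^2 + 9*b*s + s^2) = 108*b^3 + 72*b^2*s + 15*b*s^2 + s^3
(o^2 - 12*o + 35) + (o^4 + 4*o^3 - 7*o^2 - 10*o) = o^4 + 4*o^3 - 6*o^2 - 22*o + 35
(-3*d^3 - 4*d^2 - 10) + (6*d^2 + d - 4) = -3*d^3 + 2*d^2 + d - 14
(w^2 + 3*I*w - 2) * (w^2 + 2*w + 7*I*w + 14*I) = w^4 + 2*w^3 + 10*I*w^3 - 23*w^2 + 20*I*w^2 - 46*w - 14*I*w - 28*I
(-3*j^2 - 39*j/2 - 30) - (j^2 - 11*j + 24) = -4*j^2 - 17*j/2 - 54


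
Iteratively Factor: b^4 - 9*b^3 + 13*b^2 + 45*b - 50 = (b - 1)*(b^3 - 8*b^2 + 5*b + 50) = (b - 1)*(b + 2)*(b^2 - 10*b + 25) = (b - 5)*(b - 1)*(b + 2)*(b - 5)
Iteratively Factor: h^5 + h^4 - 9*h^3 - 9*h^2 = (h)*(h^4 + h^3 - 9*h^2 - 9*h) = h*(h - 3)*(h^3 + 4*h^2 + 3*h) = h^2*(h - 3)*(h^2 + 4*h + 3) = h^2*(h - 3)*(h + 3)*(h + 1)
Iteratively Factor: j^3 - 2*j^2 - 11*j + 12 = (j + 3)*(j^2 - 5*j + 4) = (j - 1)*(j + 3)*(j - 4)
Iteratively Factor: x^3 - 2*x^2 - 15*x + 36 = (x - 3)*(x^2 + x - 12) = (x - 3)^2*(x + 4)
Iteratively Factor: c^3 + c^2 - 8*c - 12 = (c + 2)*(c^2 - c - 6) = (c + 2)^2*(c - 3)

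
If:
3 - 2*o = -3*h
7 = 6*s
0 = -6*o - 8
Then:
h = -17/9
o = -4/3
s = 7/6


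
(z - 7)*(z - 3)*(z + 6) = z^3 - 4*z^2 - 39*z + 126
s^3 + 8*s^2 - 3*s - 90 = (s - 3)*(s + 5)*(s + 6)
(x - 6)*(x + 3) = x^2 - 3*x - 18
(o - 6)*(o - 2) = o^2 - 8*o + 12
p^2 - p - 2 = (p - 2)*(p + 1)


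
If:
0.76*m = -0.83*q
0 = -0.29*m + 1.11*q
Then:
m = 0.00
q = 0.00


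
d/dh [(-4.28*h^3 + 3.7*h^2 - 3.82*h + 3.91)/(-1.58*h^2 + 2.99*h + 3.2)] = (6.7624*h^4 - 25.5944*h^3 - 36.0606*h^2 + 36.0356*h - 23.9149)/(2.4964*h^4 - 9.4484*h^3 - 1.1719*h^2 + 19.136*h + 10.24)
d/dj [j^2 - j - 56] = 2*j - 1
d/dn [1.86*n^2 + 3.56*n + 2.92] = 3.72*n + 3.56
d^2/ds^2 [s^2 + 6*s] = 2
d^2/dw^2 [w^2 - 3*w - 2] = 2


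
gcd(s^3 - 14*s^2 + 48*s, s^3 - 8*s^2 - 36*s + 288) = s^2 - 14*s + 48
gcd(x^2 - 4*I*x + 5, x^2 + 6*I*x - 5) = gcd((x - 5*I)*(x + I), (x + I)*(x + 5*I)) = x + I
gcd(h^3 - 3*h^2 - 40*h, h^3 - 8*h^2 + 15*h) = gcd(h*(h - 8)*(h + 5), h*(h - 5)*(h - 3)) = h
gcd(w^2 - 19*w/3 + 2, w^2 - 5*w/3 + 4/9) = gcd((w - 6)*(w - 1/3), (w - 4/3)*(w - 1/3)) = w - 1/3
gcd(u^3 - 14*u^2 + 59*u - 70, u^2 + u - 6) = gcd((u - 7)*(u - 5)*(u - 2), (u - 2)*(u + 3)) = u - 2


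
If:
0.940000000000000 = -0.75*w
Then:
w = -1.25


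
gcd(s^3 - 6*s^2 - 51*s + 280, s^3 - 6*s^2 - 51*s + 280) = s^3 - 6*s^2 - 51*s + 280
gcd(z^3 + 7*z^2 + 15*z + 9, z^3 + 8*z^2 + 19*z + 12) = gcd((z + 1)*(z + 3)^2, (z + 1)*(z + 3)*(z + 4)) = z^2 + 4*z + 3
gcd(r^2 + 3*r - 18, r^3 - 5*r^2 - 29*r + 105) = r - 3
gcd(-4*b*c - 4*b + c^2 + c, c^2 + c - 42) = 1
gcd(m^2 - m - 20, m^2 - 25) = m - 5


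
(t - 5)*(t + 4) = t^2 - t - 20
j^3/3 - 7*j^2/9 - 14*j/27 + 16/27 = (j/3 + 1/3)*(j - 8/3)*(j - 2/3)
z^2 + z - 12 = (z - 3)*(z + 4)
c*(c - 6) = c^2 - 6*c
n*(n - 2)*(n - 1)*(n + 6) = n^4 + 3*n^3 - 16*n^2 + 12*n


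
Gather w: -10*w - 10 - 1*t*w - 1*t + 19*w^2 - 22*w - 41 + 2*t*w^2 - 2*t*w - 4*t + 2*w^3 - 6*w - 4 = -5*t + 2*w^3 + w^2*(2*t + 19) + w*(-3*t - 38) - 55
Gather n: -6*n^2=-6*n^2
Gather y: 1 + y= y + 1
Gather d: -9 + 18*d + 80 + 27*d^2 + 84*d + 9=27*d^2 + 102*d + 80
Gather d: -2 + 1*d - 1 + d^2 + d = d^2 + 2*d - 3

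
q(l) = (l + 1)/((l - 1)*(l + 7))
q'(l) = -(l + 1)/((l - 1)*(l + 7)^2) + 1/((l - 1)*(l + 7)) - (l + 1)/((l - 1)^2*(l + 7))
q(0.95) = -4.91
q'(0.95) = -100.01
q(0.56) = -0.47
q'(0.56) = -1.30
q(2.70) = 0.22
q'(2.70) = -0.09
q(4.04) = 0.15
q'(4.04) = -0.03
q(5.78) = 0.11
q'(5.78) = -0.02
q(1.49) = 0.60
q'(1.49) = -1.05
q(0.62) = -0.56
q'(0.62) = -1.74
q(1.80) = 0.40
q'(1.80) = -0.40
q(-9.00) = -0.40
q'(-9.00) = -0.19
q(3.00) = 0.20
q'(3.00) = -0.07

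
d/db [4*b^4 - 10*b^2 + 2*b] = 16*b^3 - 20*b + 2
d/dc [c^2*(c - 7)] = c*(3*c - 14)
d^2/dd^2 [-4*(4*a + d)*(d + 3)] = -8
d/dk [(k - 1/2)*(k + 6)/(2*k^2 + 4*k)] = (-7*k^2 + 12*k + 12)/(4*k^2*(k^2 + 4*k + 4))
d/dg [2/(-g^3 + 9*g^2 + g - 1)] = 2*(3*g^2 - 18*g - 1)/(g^3 - 9*g^2 - g + 1)^2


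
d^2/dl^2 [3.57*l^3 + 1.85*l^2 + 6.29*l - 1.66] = 21.42*l + 3.7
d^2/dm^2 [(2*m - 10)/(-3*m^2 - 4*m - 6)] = 4*(-4*(m - 5)*(3*m + 2)^2 + (9*m - 11)*(3*m^2 + 4*m + 6))/(3*m^2 + 4*m + 6)^3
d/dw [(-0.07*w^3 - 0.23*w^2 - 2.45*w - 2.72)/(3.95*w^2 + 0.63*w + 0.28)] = (-0.2765*w^4 - 0.0882000000000001*w^3 + 9.4738*w^2 + 21.3592*w + 1.0276)/(15.6025*w^4 + 4.977*w^3 + 2.6089*w^2 + 0.3528*w + 0.0784)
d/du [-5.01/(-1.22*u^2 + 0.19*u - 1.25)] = (0.9519 - 12.2244*u)/(1.22*u^2 - 0.19*u + 1.25)^2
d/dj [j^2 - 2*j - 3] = 2*j - 2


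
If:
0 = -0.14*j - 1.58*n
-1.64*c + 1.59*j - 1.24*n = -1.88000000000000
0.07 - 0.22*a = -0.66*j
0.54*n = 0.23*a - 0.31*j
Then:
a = -0.19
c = 0.97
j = -0.17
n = 0.02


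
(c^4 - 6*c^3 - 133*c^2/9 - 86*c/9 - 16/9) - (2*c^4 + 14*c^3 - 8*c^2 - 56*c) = -c^4 - 20*c^3 - 61*c^2/9 + 418*c/9 - 16/9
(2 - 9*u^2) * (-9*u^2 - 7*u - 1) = 81*u^4 + 63*u^3 - 9*u^2 - 14*u - 2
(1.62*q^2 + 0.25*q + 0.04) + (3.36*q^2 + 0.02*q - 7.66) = 4.98*q^2 + 0.27*q - 7.62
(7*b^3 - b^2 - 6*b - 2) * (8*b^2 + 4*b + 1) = 56*b^5 + 20*b^4 - 45*b^3 - 41*b^2 - 14*b - 2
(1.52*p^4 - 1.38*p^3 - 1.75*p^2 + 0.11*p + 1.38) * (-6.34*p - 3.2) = -9.6368*p^5 + 3.8852*p^4 + 15.511*p^3 + 4.9026*p^2 - 9.1012*p - 4.416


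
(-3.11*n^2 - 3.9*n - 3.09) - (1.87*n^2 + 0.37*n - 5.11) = -4.98*n^2 - 4.27*n + 2.02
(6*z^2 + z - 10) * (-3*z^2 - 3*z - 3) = -18*z^4 - 21*z^3 + 9*z^2 + 27*z + 30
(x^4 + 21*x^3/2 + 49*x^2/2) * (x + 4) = x^5 + 29*x^4/2 + 133*x^3/2 + 98*x^2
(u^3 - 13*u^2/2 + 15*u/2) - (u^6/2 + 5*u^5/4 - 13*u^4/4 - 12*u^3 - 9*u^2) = -u^6/2 - 5*u^5/4 + 13*u^4/4 + 13*u^3 + 5*u^2/2 + 15*u/2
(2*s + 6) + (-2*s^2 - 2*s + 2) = 8 - 2*s^2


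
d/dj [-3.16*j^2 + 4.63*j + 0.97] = 4.63 - 6.32*j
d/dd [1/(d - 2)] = -1/(d - 2)^2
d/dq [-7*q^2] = -14*q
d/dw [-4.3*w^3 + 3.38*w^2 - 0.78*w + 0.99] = -12.9*w^2 + 6.76*w - 0.78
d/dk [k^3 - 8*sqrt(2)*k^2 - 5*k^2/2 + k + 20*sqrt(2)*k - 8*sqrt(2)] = 3*k^2 - 16*sqrt(2)*k - 5*k + 1 + 20*sqrt(2)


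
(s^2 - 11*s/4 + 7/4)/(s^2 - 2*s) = (4*s^2 - 11*s + 7)/(4*s*(s - 2))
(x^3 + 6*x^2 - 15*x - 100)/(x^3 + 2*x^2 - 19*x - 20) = (x + 5)/(x + 1)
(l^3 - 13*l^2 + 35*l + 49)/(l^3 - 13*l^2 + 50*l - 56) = (l^2 - 6*l - 7)/(l^2 - 6*l + 8)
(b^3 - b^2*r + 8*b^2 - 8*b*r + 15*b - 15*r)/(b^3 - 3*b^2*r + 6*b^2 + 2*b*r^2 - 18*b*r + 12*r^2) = (-b^2 - 8*b - 15)/(-b^2 + 2*b*r - 6*b + 12*r)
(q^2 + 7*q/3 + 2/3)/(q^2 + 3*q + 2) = (q + 1/3)/(q + 1)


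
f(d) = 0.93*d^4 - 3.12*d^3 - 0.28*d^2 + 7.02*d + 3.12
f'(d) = 3.72*d^3 - 9.36*d^2 - 0.56*d + 7.02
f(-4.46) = 611.02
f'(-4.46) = -506.69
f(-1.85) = 19.82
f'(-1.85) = -47.53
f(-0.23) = 1.53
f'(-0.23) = 6.61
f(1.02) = 7.68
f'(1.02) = 0.66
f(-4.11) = 451.52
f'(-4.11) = -407.06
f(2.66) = 7.65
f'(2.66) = 9.32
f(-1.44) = 5.75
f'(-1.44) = -22.69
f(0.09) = 3.75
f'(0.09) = 6.90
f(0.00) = 3.12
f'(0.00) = 7.02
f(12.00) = 13940.16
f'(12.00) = 5080.62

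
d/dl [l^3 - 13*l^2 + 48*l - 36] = 3*l^2 - 26*l + 48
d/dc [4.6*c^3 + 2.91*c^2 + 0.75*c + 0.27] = 13.8*c^2 + 5.82*c + 0.75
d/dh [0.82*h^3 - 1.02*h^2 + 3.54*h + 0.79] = 2.46*h^2 - 2.04*h + 3.54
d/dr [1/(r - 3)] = -1/(r - 3)^2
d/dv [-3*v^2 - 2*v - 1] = -6*v - 2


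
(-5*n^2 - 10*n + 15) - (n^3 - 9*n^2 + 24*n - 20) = -n^3 + 4*n^2 - 34*n + 35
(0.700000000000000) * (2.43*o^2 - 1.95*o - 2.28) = 1.701*o^2 - 1.365*o - 1.596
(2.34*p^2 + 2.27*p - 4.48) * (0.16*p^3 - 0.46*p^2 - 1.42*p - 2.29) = 0.3744*p^5 - 0.7132*p^4 - 5.0838*p^3 - 6.5212*p^2 + 1.1633*p + 10.2592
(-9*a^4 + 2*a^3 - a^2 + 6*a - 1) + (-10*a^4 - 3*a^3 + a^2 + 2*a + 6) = -19*a^4 - a^3 + 8*a + 5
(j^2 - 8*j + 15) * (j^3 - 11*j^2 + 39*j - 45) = j^5 - 19*j^4 + 142*j^3 - 522*j^2 + 945*j - 675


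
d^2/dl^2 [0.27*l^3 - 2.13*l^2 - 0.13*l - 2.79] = 1.62*l - 4.26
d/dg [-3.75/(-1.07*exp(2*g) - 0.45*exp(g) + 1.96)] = (-8.025*exp(g) - 1.6875)*exp(g)/(1.07*exp(2*g) + 0.45*exp(g) - 1.96)^2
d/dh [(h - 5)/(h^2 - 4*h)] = (-h^2 + 10*h - 20)/(h^2*(h^2 - 8*h + 16))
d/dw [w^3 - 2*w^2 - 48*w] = 3*w^2 - 4*w - 48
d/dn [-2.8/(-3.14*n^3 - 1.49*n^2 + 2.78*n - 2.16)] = (-26.376*n^2 - 8.344*n + 7.784)/(3.14*n^3 + 1.49*n^2 - 2.78*n + 2.16)^2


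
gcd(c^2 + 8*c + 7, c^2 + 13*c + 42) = c + 7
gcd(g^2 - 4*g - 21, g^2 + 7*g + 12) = g + 3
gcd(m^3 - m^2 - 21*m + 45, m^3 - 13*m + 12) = m - 3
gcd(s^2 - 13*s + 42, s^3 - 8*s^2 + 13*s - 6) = s - 6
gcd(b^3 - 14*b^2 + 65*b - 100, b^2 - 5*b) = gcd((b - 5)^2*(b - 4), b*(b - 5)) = b - 5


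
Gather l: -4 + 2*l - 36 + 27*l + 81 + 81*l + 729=110*l + 770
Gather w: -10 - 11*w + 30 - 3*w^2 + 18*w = -3*w^2 + 7*w + 20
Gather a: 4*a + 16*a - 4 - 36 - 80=20*a - 120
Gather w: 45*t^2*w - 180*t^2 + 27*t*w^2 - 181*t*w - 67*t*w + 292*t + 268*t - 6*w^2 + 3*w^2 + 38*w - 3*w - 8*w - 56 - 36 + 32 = -180*t^2 + 560*t + w^2*(27*t - 3) + w*(45*t^2 - 248*t + 27) - 60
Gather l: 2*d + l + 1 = 2*d + l + 1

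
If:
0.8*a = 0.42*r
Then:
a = 0.525*r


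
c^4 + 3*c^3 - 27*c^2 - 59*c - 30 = (c - 5)*(c + 6)*(-I*c - I)*(I*c + I)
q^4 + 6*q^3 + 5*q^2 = q^2*(q + 1)*(q + 5)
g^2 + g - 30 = (g - 5)*(g + 6)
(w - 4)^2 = w^2 - 8*w + 16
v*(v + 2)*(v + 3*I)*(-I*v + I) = -I*v^4 + 3*v^3 - I*v^3 + 3*v^2 + 2*I*v^2 - 6*v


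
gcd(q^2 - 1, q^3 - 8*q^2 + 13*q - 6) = q - 1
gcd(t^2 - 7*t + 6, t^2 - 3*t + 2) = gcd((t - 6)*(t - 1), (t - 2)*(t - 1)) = t - 1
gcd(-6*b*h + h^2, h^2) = h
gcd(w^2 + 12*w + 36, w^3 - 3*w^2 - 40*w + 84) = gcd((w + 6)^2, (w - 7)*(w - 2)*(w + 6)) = w + 6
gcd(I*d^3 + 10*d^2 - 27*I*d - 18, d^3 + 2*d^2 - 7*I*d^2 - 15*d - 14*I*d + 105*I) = 1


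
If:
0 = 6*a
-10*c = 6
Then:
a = 0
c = -3/5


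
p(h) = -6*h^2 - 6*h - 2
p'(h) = -12*h - 6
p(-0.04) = -1.77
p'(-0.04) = -5.52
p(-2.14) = -16.64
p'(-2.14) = 19.68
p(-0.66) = -0.65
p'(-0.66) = 1.92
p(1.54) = -25.47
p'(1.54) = -24.48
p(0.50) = -6.50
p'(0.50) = -12.00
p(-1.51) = -6.62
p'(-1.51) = 12.12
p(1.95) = -36.52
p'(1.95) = -29.40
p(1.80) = -32.24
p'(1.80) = -27.60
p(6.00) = -254.00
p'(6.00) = -78.00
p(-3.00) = -38.00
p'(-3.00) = 30.00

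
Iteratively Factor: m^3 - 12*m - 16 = (m + 2)*(m^2 - 2*m - 8) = (m - 4)*(m + 2)*(m + 2)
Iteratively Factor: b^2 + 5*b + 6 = (b + 3)*(b + 2)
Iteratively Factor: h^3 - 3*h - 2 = (h + 1)*(h^2 - h - 2) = (h - 2)*(h + 1)*(h + 1)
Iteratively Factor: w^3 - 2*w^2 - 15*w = (w + 3)*(w^2 - 5*w) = w*(w + 3)*(w - 5)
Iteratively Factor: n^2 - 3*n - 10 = (n - 5)*(n + 2)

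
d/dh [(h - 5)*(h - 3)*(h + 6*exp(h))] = 6*h^2*exp(h) + 3*h^2 - 36*h*exp(h) - 16*h + 42*exp(h) + 15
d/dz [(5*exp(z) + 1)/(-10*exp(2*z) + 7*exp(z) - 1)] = ((5*exp(z) + 1)*(20*exp(z) - 7) - 50*exp(2*z) + 35*exp(z) - 5)*exp(z)/(10*exp(2*z) - 7*exp(z) + 1)^2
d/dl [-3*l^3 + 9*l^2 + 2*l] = -9*l^2 + 18*l + 2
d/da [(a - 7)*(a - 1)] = 2*a - 8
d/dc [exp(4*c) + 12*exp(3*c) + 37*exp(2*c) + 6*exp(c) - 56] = (4*exp(3*c) + 36*exp(2*c) + 74*exp(c) + 6)*exp(c)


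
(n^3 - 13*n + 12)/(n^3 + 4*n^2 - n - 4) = (n - 3)/(n + 1)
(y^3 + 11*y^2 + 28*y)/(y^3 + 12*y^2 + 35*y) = (y + 4)/(y + 5)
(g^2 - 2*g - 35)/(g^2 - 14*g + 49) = (g + 5)/(g - 7)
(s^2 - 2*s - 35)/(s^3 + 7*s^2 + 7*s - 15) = (s - 7)/(s^2 + 2*s - 3)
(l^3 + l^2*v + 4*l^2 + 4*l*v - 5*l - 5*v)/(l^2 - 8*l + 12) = (l^3 + l^2*v + 4*l^2 + 4*l*v - 5*l - 5*v)/(l^2 - 8*l + 12)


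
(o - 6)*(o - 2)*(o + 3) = o^3 - 5*o^2 - 12*o + 36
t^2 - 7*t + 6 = (t - 6)*(t - 1)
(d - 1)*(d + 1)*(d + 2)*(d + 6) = d^4 + 8*d^3 + 11*d^2 - 8*d - 12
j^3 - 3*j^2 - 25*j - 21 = (j - 7)*(j + 1)*(j + 3)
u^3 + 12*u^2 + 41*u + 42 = (u + 2)*(u + 3)*(u + 7)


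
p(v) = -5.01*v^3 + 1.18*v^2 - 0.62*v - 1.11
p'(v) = -15.03*v^2 + 2.36*v - 0.62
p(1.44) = -14.52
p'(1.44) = -28.39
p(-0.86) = 3.48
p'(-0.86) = -13.77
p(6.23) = -1170.61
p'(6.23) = -569.28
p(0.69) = -2.62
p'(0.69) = -6.15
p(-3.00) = 146.64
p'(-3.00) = -142.97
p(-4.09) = 363.94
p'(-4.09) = -261.70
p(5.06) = -623.10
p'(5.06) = -373.50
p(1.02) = -5.83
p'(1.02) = -13.85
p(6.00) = -1044.51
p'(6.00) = -527.54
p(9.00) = -3563.40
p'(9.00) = -1196.81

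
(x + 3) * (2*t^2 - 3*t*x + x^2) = 2*t^2*x + 6*t^2 - 3*t*x^2 - 9*t*x + x^3 + 3*x^2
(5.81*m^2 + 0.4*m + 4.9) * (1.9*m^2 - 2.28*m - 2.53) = 11.039*m^4 - 12.4868*m^3 - 6.3013*m^2 - 12.184*m - 12.397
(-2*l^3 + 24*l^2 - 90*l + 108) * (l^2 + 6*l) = -2*l^5 + 12*l^4 + 54*l^3 - 432*l^2 + 648*l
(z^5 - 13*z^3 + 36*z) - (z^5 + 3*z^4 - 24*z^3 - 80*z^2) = -3*z^4 + 11*z^3 + 80*z^2 + 36*z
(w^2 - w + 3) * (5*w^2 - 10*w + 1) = 5*w^4 - 15*w^3 + 26*w^2 - 31*w + 3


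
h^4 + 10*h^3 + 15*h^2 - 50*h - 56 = (h - 2)*(h + 1)*(h + 4)*(h + 7)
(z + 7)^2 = z^2 + 14*z + 49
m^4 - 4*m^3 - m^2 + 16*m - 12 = (m - 3)*(m - 2)*(m - 1)*(m + 2)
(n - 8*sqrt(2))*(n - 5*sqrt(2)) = n^2 - 13*sqrt(2)*n + 80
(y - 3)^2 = y^2 - 6*y + 9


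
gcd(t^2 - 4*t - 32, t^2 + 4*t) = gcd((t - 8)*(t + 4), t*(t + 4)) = t + 4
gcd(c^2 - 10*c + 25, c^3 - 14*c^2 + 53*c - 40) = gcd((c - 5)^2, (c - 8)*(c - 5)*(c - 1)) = c - 5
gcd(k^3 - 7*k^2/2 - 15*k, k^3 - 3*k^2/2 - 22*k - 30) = k^2 - 7*k/2 - 15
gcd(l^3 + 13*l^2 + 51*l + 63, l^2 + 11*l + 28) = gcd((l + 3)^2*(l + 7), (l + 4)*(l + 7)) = l + 7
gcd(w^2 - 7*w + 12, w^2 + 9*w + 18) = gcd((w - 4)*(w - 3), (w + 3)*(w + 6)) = 1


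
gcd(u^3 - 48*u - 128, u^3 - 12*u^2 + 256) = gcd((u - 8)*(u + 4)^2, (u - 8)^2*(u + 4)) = u^2 - 4*u - 32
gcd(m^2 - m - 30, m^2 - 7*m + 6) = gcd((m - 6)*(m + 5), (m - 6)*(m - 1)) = m - 6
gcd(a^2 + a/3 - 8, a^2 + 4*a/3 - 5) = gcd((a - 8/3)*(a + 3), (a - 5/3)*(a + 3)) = a + 3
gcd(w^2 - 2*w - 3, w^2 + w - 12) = w - 3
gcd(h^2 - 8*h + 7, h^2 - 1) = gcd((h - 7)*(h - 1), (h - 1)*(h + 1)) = h - 1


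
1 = 1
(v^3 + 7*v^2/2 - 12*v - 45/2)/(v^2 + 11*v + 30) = (2*v^2 - 3*v - 9)/(2*(v + 6))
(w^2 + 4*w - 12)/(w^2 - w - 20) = (-w^2 - 4*w + 12)/(-w^2 + w + 20)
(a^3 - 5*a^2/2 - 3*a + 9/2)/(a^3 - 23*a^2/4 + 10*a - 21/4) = 2*(2*a + 3)/(4*a - 7)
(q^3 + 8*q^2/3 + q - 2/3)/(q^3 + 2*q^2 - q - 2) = (q - 1/3)/(q - 1)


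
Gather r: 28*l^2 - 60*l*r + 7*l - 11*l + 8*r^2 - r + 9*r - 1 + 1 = 28*l^2 - 4*l + 8*r^2 + r*(8 - 60*l)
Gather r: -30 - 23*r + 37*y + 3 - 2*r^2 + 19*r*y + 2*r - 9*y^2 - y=-2*r^2 + r*(19*y - 21) - 9*y^2 + 36*y - 27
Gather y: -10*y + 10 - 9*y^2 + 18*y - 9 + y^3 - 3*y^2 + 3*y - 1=y^3 - 12*y^2 + 11*y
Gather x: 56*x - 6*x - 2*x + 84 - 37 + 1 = 48*x + 48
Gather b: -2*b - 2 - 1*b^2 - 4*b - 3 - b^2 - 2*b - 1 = -2*b^2 - 8*b - 6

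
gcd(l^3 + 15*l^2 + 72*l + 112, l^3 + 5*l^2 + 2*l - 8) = l + 4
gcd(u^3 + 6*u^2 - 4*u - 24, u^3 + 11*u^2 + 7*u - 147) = 1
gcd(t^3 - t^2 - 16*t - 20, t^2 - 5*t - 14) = t + 2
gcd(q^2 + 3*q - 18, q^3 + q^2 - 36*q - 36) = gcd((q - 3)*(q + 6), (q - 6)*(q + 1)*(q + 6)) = q + 6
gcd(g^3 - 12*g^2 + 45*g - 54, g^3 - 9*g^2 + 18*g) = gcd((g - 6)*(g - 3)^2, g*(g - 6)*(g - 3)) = g^2 - 9*g + 18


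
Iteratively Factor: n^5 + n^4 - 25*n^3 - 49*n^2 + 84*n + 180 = (n - 5)*(n^4 + 6*n^3 + 5*n^2 - 24*n - 36) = (n - 5)*(n - 2)*(n^3 + 8*n^2 + 21*n + 18) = (n - 5)*(n - 2)*(n + 3)*(n^2 + 5*n + 6) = (n - 5)*(n - 2)*(n + 2)*(n + 3)*(n + 3)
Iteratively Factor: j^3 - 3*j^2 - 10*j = (j + 2)*(j^2 - 5*j) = j*(j + 2)*(j - 5)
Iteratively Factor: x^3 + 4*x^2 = (x)*(x^2 + 4*x) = x*(x + 4)*(x)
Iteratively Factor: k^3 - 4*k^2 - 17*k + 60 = (k - 5)*(k^2 + k - 12) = (k - 5)*(k + 4)*(k - 3)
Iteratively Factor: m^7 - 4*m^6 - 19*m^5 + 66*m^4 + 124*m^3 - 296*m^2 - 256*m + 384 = (m - 4)*(m^6 - 19*m^4 - 10*m^3 + 84*m^2 + 40*m - 96) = (m - 4)*(m + 2)*(m^5 - 2*m^4 - 15*m^3 + 20*m^2 + 44*m - 48) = (m - 4)*(m + 2)^2*(m^4 - 4*m^3 - 7*m^2 + 34*m - 24) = (m - 4)^2*(m + 2)^2*(m^3 - 7*m + 6) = (m - 4)^2*(m - 1)*(m + 2)^2*(m^2 + m - 6) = (m - 4)^2*(m - 2)*(m - 1)*(m + 2)^2*(m + 3)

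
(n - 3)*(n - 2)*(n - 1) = n^3 - 6*n^2 + 11*n - 6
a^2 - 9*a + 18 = (a - 6)*(a - 3)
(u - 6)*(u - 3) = u^2 - 9*u + 18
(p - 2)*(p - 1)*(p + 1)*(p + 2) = p^4 - 5*p^2 + 4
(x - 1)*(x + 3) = x^2 + 2*x - 3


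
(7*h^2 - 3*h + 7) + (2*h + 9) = 7*h^2 - h + 16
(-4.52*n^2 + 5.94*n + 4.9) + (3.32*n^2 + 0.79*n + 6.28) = -1.2*n^2 + 6.73*n + 11.18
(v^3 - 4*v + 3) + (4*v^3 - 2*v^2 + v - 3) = 5*v^3 - 2*v^2 - 3*v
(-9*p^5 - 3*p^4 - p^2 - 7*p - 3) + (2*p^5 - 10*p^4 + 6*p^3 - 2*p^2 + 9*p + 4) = -7*p^5 - 13*p^4 + 6*p^3 - 3*p^2 + 2*p + 1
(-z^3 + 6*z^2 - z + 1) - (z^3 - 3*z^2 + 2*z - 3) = -2*z^3 + 9*z^2 - 3*z + 4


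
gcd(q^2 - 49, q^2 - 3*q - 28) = q - 7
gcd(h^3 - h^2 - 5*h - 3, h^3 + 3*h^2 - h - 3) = h + 1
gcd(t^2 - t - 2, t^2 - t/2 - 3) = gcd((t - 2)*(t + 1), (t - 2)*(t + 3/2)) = t - 2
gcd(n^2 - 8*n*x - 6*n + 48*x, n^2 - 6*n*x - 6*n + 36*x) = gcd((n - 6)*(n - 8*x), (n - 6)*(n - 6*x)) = n - 6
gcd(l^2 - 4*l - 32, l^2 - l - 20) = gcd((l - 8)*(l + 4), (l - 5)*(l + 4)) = l + 4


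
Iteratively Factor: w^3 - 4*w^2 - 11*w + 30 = (w + 3)*(w^2 - 7*w + 10) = (w - 5)*(w + 3)*(w - 2)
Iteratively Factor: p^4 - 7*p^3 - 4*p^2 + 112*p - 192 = (p - 4)*(p^3 - 3*p^2 - 16*p + 48) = (p - 4)^2*(p^2 + p - 12) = (p - 4)^2*(p + 4)*(p - 3)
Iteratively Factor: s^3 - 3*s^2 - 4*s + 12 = (s - 3)*(s^2 - 4) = (s - 3)*(s + 2)*(s - 2)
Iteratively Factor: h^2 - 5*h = (h)*(h - 5)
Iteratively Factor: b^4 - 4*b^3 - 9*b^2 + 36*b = (b + 3)*(b^3 - 7*b^2 + 12*b) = (b - 4)*(b + 3)*(b^2 - 3*b) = (b - 4)*(b - 3)*(b + 3)*(b)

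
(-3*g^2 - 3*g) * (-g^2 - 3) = 3*g^4 + 3*g^3 + 9*g^2 + 9*g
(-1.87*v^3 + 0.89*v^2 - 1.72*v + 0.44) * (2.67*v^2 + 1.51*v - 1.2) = -4.9929*v^5 - 0.4474*v^4 - 1.0045*v^3 - 2.4904*v^2 + 2.7284*v - 0.528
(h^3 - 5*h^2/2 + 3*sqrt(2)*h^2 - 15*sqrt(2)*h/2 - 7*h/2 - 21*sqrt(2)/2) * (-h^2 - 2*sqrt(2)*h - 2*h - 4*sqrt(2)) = -h^5 - 5*sqrt(2)*h^4 + h^4/2 - 7*h^3/2 + 5*sqrt(2)*h^3/2 + 13*h^2 + 85*sqrt(2)*h^2/2 + 35*sqrt(2)*h + 102*h + 84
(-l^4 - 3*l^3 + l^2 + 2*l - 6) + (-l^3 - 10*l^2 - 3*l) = -l^4 - 4*l^3 - 9*l^2 - l - 6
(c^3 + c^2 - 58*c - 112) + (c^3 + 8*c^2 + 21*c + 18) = 2*c^3 + 9*c^2 - 37*c - 94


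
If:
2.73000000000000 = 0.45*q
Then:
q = 6.07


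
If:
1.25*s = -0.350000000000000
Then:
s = -0.28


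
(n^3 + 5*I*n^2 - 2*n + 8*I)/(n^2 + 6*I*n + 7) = (n^2 + 6*I*n - 8)/(n + 7*I)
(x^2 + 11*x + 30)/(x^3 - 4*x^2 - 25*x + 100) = (x + 6)/(x^2 - 9*x + 20)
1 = 1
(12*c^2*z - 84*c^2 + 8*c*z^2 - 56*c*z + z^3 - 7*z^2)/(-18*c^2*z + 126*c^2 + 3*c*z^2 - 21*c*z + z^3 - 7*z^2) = (2*c + z)/(-3*c + z)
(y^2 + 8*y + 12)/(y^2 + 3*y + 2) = (y + 6)/(y + 1)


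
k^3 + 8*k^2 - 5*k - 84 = (k - 3)*(k + 4)*(k + 7)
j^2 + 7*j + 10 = (j + 2)*(j + 5)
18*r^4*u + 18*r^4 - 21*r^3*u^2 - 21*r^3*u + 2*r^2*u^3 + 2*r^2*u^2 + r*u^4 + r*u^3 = (-3*r + u)*(-r + u)*(6*r + u)*(r*u + r)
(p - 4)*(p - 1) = p^2 - 5*p + 4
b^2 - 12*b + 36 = (b - 6)^2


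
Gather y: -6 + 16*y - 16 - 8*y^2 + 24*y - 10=-8*y^2 + 40*y - 32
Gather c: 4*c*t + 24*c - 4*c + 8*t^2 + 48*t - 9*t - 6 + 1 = c*(4*t + 20) + 8*t^2 + 39*t - 5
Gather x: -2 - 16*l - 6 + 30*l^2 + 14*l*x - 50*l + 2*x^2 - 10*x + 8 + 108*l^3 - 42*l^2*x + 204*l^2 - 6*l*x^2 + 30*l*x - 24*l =108*l^3 + 234*l^2 - 90*l + x^2*(2 - 6*l) + x*(-42*l^2 + 44*l - 10)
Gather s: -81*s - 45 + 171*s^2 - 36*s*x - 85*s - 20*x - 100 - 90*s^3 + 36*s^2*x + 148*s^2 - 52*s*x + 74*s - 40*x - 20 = -90*s^3 + s^2*(36*x + 319) + s*(-88*x - 92) - 60*x - 165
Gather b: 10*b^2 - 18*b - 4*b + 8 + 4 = 10*b^2 - 22*b + 12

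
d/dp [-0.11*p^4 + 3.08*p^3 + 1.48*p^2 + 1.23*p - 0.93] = -0.44*p^3 + 9.24*p^2 + 2.96*p + 1.23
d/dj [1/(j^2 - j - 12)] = (1 - 2*j)/(-j^2 + j + 12)^2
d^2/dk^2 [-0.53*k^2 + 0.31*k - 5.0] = -1.06000000000000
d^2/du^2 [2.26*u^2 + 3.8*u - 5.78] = 4.52000000000000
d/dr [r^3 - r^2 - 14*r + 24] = 3*r^2 - 2*r - 14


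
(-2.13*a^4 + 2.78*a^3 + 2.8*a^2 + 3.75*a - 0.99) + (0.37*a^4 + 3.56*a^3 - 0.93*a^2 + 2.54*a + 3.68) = -1.76*a^4 + 6.34*a^3 + 1.87*a^2 + 6.29*a + 2.69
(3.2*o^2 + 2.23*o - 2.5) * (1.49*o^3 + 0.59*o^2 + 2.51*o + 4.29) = 4.768*o^5 + 5.2107*o^4 + 5.6227*o^3 + 17.8503*o^2 + 3.2917*o - 10.725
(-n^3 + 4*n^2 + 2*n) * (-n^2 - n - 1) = n^5 - 3*n^4 - 5*n^3 - 6*n^2 - 2*n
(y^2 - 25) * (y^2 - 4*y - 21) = y^4 - 4*y^3 - 46*y^2 + 100*y + 525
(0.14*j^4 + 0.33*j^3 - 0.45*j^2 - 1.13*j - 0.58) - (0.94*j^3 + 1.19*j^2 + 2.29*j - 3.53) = 0.14*j^4 - 0.61*j^3 - 1.64*j^2 - 3.42*j + 2.95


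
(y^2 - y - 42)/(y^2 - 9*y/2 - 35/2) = 2*(y + 6)/(2*y + 5)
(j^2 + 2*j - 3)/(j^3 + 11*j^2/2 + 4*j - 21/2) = 2/(2*j + 7)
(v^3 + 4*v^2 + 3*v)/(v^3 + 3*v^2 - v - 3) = v/(v - 1)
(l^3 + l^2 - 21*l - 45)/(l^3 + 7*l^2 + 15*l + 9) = (l - 5)/(l + 1)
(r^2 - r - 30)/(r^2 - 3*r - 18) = (r + 5)/(r + 3)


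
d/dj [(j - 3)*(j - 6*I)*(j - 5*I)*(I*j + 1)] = 4*I*j^3 + j^2*(36 - 9*I) + j*(-72 - 82*I) - 30 + 123*I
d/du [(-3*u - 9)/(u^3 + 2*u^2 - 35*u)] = 3*(2*u^3 + 11*u^2 + 12*u - 105)/(u^2*(u^4 + 4*u^3 - 66*u^2 - 140*u + 1225))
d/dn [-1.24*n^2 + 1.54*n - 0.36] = 1.54 - 2.48*n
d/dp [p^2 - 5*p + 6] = 2*p - 5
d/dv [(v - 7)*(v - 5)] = 2*v - 12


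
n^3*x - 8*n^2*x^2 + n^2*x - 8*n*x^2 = n*(n - 8*x)*(n*x + x)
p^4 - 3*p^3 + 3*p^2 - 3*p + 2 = (p - 2)*(p + I)*(-I*p + I)*(I*p + 1)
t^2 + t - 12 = (t - 3)*(t + 4)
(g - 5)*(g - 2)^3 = g^4 - 11*g^3 + 42*g^2 - 68*g + 40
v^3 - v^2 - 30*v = v*(v - 6)*(v + 5)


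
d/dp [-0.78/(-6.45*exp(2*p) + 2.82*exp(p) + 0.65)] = (2.1996 - 10.062*exp(p))*exp(p)/(-6.45*exp(2*p) + 2.82*exp(p) + 0.65)^2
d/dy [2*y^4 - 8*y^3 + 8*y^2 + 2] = 8*y*(y^2 - 3*y + 2)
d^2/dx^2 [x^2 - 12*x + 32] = 2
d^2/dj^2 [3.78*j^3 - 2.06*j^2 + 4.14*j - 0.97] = 22.68*j - 4.12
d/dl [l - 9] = 1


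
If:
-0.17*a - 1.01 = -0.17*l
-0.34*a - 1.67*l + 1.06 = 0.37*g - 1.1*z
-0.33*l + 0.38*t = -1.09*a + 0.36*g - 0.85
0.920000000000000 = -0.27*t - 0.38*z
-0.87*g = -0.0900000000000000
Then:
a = -31.16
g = 0.10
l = -25.22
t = 65.34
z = -48.85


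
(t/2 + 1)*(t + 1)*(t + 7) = t^3/2 + 5*t^2 + 23*t/2 + 7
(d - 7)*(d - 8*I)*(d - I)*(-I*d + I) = -I*d^4 - 9*d^3 + 8*I*d^3 + 72*d^2 + I*d^2 - 63*d - 64*I*d + 56*I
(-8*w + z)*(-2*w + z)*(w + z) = 16*w^3 + 6*w^2*z - 9*w*z^2 + z^3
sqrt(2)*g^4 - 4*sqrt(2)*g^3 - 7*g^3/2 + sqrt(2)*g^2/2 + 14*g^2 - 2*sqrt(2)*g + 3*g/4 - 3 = (g - 4)*(g - 3*sqrt(2)/2)*(g - sqrt(2)/2)*(sqrt(2)*g + 1/2)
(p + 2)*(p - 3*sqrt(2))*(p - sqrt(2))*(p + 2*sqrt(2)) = p^4 - 2*sqrt(2)*p^3 + 2*p^3 - 10*p^2 - 4*sqrt(2)*p^2 - 20*p + 12*sqrt(2)*p + 24*sqrt(2)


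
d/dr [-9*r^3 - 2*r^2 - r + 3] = -27*r^2 - 4*r - 1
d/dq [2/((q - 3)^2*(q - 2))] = 2*((2 - q)*(q - 3) - 2*(q - 2)^2)/((q - 3)^3*(q - 2)^3)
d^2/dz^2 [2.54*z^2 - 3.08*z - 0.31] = 5.08000000000000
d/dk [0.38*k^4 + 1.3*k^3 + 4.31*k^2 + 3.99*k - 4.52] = 1.52*k^3 + 3.9*k^2 + 8.62*k + 3.99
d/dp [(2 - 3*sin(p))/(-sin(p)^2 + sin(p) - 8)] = (-3*sin(p)^2 + 4*sin(p) + 22)*cos(p)/(sin(p)^2 - sin(p) + 8)^2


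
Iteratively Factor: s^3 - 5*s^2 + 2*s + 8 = (s - 2)*(s^2 - 3*s - 4) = (s - 4)*(s - 2)*(s + 1)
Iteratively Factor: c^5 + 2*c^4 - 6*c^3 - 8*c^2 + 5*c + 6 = (c - 1)*(c^4 + 3*c^3 - 3*c^2 - 11*c - 6) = (c - 1)*(c + 3)*(c^3 - 3*c - 2) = (c - 1)*(c + 1)*(c + 3)*(c^2 - c - 2) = (c - 1)*(c + 1)^2*(c + 3)*(c - 2)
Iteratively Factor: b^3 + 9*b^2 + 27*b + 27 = (b + 3)*(b^2 + 6*b + 9) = (b + 3)^2*(b + 3)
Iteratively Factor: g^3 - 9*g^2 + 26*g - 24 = (g - 2)*(g^2 - 7*g + 12) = (g - 3)*(g - 2)*(g - 4)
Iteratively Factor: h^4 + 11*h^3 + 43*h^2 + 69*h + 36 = (h + 4)*(h^3 + 7*h^2 + 15*h + 9) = (h + 3)*(h + 4)*(h^2 + 4*h + 3) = (h + 3)^2*(h + 4)*(h + 1)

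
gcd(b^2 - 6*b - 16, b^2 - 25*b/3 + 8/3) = b - 8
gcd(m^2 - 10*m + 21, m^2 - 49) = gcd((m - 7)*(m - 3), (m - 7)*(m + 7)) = m - 7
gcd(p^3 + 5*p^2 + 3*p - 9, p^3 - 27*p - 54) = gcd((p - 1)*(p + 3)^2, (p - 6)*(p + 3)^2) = p^2 + 6*p + 9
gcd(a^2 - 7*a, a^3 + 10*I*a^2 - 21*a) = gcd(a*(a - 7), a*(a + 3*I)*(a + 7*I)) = a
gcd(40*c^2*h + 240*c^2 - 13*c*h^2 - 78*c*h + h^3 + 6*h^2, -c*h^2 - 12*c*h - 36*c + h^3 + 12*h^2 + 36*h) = h + 6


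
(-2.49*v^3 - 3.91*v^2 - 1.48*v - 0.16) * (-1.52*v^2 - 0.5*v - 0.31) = 3.7848*v^5 + 7.1882*v^4 + 4.9765*v^3 + 2.1953*v^2 + 0.5388*v + 0.0496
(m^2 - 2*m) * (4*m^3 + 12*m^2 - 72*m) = 4*m^5 + 4*m^4 - 96*m^3 + 144*m^2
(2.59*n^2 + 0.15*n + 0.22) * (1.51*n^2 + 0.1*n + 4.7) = 3.9109*n^4 + 0.4855*n^3 + 12.5202*n^2 + 0.727*n + 1.034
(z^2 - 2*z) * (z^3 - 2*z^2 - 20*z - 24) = z^5 - 4*z^4 - 16*z^3 + 16*z^2 + 48*z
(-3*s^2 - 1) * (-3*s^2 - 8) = 9*s^4 + 27*s^2 + 8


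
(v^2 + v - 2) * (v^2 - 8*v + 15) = v^4 - 7*v^3 + 5*v^2 + 31*v - 30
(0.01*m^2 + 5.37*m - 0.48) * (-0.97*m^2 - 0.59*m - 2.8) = -0.0097*m^4 - 5.2148*m^3 - 2.7307*m^2 - 14.7528*m + 1.344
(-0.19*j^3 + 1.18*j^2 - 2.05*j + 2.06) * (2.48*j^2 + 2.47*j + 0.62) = -0.4712*j^5 + 2.4571*j^4 - 2.2872*j^3 + 0.7769*j^2 + 3.8172*j + 1.2772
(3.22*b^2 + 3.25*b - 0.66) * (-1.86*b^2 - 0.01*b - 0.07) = -5.9892*b^4 - 6.0772*b^3 + 0.9697*b^2 - 0.2209*b + 0.0462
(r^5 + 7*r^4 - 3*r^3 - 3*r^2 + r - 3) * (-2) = -2*r^5 - 14*r^4 + 6*r^3 + 6*r^2 - 2*r + 6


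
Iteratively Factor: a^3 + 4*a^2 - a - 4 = (a + 4)*(a^2 - 1) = (a + 1)*(a + 4)*(a - 1)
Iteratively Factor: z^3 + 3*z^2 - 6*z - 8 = (z - 2)*(z^2 + 5*z + 4) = (z - 2)*(z + 1)*(z + 4)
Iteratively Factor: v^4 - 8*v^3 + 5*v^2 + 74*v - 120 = (v - 5)*(v^3 - 3*v^2 - 10*v + 24) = (v - 5)*(v - 2)*(v^2 - v - 12) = (v - 5)*(v - 4)*(v - 2)*(v + 3)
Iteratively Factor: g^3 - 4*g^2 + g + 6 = (g - 2)*(g^2 - 2*g - 3) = (g - 2)*(g + 1)*(g - 3)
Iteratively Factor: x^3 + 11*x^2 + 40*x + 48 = (x + 3)*(x^2 + 8*x + 16) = (x + 3)*(x + 4)*(x + 4)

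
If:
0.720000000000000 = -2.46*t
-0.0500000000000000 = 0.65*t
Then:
No Solution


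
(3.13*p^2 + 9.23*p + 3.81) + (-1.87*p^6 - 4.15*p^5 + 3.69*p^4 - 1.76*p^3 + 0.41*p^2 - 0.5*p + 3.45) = -1.87*p^6 - 4.15*p^5 + 3.69*p^4 - 1.76*p^3 + 3.54*p^2 + 8.73*p + 7.26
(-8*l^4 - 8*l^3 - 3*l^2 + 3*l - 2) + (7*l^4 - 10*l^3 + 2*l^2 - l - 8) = -l^4 - 18*l^3 - l^2 + 2*l - 10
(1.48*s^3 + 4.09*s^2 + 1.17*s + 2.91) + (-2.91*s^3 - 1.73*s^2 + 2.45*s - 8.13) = -1.43*s^3 + 2.36*s^2 + 3.62*s - 5.22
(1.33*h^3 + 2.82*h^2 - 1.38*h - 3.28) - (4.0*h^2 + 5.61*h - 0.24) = 1.33*h^3 - 1.18*h^2 - 6.99*h - 3.04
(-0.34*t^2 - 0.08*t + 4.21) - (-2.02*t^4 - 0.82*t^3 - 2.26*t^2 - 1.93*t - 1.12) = 2.02*t^4 + 0.82*t^3 + 1.92*t^2 + 1.85*t + 5.33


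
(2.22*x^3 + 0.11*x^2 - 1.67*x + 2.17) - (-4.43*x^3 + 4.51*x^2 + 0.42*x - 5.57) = 6.65*x^3 - 4.4*x^2 - 2.09*x + 7.74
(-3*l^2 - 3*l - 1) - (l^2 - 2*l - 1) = -4*l^2 - l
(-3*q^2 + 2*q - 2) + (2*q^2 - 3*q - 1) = -q^2 - q - 3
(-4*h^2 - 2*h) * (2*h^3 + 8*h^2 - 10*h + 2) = -8*h^5 - 36*h^4 + 24*h^3 + 12*h^2 - 4*h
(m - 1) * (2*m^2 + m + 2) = 2*m^3 - m^2 + m - 2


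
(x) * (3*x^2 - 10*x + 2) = 3*x^3 - 10*x^2 + 2*x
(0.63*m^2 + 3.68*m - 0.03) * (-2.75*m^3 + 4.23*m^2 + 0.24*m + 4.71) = -1.7325*m^5 - 7.4551*m^4 + 15.8001*m^3 + 3.7236*m^2 + 17.3256*m - 0.1413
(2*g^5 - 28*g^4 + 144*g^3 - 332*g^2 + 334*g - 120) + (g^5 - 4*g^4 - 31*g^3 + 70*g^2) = 3*g^5 - 32*g^4 + 113*g^3 - 262*g^2 + 334*g - 120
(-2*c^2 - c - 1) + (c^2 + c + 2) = 1 - c^2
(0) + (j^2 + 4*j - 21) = j^2 + 4*j - 21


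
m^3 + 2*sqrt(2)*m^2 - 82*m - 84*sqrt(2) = (m - 6*sqrt(2))*(m + sqrt(2))*(m + 7*sqrt(2))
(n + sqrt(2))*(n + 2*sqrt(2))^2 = n^3 + 5*sqrt(2)*n^2 + 16*n + 8*sqrt(2)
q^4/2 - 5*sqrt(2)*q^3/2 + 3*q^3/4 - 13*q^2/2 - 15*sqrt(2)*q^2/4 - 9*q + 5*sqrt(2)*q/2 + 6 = (q/2 + 1)*(q - 1/2)*(q - 6*sqrt(2))*(q + sqrt(2))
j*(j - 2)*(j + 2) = j^3 - 4*j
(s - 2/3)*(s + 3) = s^2 + 7*s/3 - 2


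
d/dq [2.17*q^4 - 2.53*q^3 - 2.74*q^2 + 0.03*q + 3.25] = 8.68*q^3 - 7.59*q^2 - 5.48*q + 0.03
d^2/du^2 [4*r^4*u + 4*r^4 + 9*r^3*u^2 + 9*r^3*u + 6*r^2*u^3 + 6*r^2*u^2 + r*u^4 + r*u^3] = 6*r*(3*r^2 + 6*r*u + 2*r + 2*u^2 + u)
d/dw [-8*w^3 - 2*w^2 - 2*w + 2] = -24*w^2 - 4*w - 2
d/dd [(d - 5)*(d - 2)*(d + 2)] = 3*d^2 - 10*d - 4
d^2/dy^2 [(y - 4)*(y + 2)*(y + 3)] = 6*y + 2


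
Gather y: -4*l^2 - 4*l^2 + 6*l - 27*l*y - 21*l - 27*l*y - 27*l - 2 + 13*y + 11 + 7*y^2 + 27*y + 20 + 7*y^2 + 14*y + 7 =-8*l^2 - 42*l + 14*y^2 + y*(54 - 54*l) + 36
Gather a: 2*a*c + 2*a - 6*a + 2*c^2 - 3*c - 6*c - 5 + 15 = a*(2*c - 4) + 2*c^2 - 9*c + 10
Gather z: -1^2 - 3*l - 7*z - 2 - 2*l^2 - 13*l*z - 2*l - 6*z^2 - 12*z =-2*l^2 - 5*l - 6*z^2 + z*(-13*l - 19) - 3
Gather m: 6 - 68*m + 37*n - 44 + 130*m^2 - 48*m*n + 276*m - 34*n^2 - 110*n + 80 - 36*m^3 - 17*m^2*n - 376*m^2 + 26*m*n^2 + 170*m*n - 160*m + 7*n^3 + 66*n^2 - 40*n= -36*m^3 + m^2*(-17*n - 246) + m*(26*n^2 + 122*n + 48) + 7*n^3 + 32*n^2 - 113*n + 42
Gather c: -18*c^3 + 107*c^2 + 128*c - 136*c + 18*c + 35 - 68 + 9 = -18*c^3 + 107*c^2 + 10*c - 24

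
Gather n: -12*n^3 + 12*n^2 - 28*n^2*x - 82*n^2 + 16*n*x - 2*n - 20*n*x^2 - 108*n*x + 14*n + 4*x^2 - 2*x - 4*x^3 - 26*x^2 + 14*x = -12*n^3 + n^2*(-28*x - 70) + n*(-20*x^2 - 92*x + 12) - 4*x^3 - 22*x^2 + 12*x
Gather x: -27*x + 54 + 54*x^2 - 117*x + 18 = 54*x^2 - 144*x + 72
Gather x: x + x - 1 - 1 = 2*x - 2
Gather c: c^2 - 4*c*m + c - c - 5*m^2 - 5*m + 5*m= c^2 - 4*c*m - 5*m^2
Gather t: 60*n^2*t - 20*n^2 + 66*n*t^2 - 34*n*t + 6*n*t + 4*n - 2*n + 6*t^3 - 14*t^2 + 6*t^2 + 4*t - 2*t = -20*n^2 + 2*n + 6*t^3 + t^2*(66*n - 8) + t*(60*n^2 - 28*n + 2)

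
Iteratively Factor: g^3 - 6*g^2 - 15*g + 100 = (g - 5)*(g^2 - g - 20) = (g - 5)*(g + 4)*(g - 5)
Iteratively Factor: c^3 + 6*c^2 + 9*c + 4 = (c + 1)*(c^2 + 5*c + 4) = (c + 1)*(c + 4)*(c + 1)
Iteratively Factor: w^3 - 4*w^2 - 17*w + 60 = (w - 5)*(w^2 + w - 12) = (w - 5)*(w + 4)*(w - 3)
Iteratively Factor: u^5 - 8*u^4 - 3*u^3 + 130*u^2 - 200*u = (u - 5)*(u^4 - 3*u^3 - 18*u^2 + 40*u) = (u - 5)*(u - 2)*(u^3 - u^2 - 20*u) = (u - 5)^2*(u - 2)*(u^2 + 4*u) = (u - 5)^2*(u - 2)*(u + 4)*(u)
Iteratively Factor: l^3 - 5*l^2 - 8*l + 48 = (l - 4)*(l^2 - l - 12) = (l - 4)*(l + 3)*(l - 4)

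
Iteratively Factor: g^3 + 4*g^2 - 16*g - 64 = (g + 4)*(g^2 - 16) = (g - 4)*(g + 4)*(g + 4)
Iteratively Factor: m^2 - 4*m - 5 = (m + 1)*(m - 5)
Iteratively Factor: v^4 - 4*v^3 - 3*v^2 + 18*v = (v)*(v^3 - 4*v^2 - 3*v + 18) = v*(v - 3)*(v^2 - v - 6) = v*(v - 3)*(v + 2)*(v - 3)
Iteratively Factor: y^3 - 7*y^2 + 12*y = (y)*(y^2 - 7*y + 12) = y*(y - 3)*(y - 4)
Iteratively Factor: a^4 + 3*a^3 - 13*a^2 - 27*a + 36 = (a + 3)*(a^3 - 13*a + 12) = (a - 3)*(a + 3)*(a^2 + 3*a - 4) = (a - 3)*(a - 1)*(a + 3)*(a + 4)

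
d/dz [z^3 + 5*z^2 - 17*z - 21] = 3*z^2 + 10*z - 17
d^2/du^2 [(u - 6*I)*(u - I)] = 2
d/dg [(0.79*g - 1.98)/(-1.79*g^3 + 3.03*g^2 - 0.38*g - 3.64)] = (2.8282*g^3 - 13.0263*g^2 + 11.9988*g - 3.628)/(3.2041*g^6 - 10.8474*g^5 + 10.5413*g^4 + 10.7284*g^3 - 21.914*g^2 + 2.7664*g + 13.2496)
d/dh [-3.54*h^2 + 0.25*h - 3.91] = 0.25 - 7.08*h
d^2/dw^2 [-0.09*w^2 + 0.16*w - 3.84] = -0.180000000000000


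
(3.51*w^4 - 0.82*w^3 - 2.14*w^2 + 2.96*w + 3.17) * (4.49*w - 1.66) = 15.7599*w^5 - 9.5084*w^4 - 8.2474*w^3 + 16.8428*w^2 + 9.3197*w - 5.2622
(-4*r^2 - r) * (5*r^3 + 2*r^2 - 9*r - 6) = -20*r^5 - 13*r^4 + 34*r^3 + 33*r^2 + 6*r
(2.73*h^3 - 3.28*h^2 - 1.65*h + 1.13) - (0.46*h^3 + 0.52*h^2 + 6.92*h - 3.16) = 2.27*h^3 - 3.8*h^2 - 8.57*h + 4.29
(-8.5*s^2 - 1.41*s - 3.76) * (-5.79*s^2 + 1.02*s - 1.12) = 49.215*s^4 - 0.5061*s^3 + 29.8522*s^2 - 2.256*s + 4.2112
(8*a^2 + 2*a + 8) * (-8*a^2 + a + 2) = -64*a^4 - 8*a^3 - 46*a^2 + 12*a + 16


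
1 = 1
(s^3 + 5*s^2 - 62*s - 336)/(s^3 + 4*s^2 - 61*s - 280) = (s + 6)/(s + 5)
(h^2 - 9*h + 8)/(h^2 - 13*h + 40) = (h - 1)/(h - 5)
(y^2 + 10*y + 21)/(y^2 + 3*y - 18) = (y^2 + 10*y + 21)/(y^2 + 3*y - 18)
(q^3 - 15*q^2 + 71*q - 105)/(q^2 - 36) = (q^3 - 15*q^2 + 71*q - 105)/(q^2 - 36)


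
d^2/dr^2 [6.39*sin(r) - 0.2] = -6.39*sin(r)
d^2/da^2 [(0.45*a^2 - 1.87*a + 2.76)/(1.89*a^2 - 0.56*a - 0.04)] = (-12.407094*a^3 + 59.358096*a^2 - 18.375336*a + 2.2336)/(6.751269*a^6 - 6.001128*a^5 + 1.34946*a^4 + 0.0784*a^3 - 0.02856*a^2 - 0.002688*a - 6.4e-5)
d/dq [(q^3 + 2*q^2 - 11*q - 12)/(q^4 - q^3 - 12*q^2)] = (-q^5 - 4*q^4 + 23*q^3 + 26*q^2 - 168*q - 288)/(q^3*(q^4 - 2*q^3 - 23*q^2 + 24*q + 144))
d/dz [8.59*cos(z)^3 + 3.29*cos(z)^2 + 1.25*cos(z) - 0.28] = (25.77*sin(z)^2 - 6.58*cos(z) - 27.02)*sin(z)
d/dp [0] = 0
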